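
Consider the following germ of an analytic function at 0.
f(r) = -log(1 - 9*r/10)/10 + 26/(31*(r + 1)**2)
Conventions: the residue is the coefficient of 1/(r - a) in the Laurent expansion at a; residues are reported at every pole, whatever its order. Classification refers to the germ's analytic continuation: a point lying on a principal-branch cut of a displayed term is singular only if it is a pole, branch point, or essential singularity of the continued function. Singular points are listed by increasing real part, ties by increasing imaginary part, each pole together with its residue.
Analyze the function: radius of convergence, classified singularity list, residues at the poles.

Denominator factor (r + 1)^2: pole of order 2 at -1, modulus 1.
Branch term (-1/10)*log(1 - r/(10/9)): its argument vanishes at r = 10/9, a logarithmic branch point, modulus 10/9.
The radius of convergence is the smallest modulus among the singular points: 1.
The branch term is analytic at -1 and contributes nothing to the residue; only the rational part matters.
At the order-2 pole -1 set g(r) = (r - (-1))^2*(rational part) = 26/31.
Order-2 pole: residue = g'(a); g'(-1) = 0, so the residue is 0.
List the singular points by increasing real part (a conjugate pair: the negative imaginary part first).

Radius of convergence at 0: 1.
At -1: a pole of order 2; residue 0.
At 10/9: a logarithmic branch point.


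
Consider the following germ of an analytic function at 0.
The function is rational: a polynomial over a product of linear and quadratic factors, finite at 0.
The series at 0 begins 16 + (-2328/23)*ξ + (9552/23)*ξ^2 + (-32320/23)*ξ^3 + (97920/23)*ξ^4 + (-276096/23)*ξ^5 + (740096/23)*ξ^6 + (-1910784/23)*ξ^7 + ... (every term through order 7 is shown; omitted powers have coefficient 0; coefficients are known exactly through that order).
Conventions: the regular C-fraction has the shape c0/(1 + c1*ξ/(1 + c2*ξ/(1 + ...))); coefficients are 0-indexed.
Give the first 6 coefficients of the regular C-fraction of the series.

Taylor coefficients (read off): a_0 = 16, a_1 = -2328/23, a_2 = 9552/23, a_3 = -32320/23, a_4 = 97920/23, a_5 = -276096/23.
c0 = a_0 = 16. Peel one level at a time: if S = 1 + c*ξ/S' with S'(0) = 1, then c is the ξ-coefficient of S and S' = c*ξ/(S - 1).
S_1 = c0/f = 1 + (291/46)*ξ + (29757/2116)*ξ^2 + ...; c1 = 291/46.
S_2 = c1*ξ/(S_1 - 1) = 1 + (-9919/4462)*ξ + (83332/28227)*ξ^2 + ...; c2 = -9919/4462.
S_3 = c2*ξ/(S_2 - 1) = 1 + (3833272/2886429)*ξ + (450815824/885479049)*ξ^2 + ...; c3 = 3833272/2886429.
S_4 = c3*ξ/(S_3 - 1) = 1 + (-237658342/619927581)*ξ + (475316684/1302041667)*ξ^2 + ...; c4 = -237658342/619927581.
S_5 = c4*ξ/(S_4 - 1) = 1 + (19838/20833)*ξ + ...; c5 = 19838/20833.

The regular C-fraction coefficients are [16, 291/46, -9919/4462, 3833272/2886429, -237658342/619927581, 19838/20833].


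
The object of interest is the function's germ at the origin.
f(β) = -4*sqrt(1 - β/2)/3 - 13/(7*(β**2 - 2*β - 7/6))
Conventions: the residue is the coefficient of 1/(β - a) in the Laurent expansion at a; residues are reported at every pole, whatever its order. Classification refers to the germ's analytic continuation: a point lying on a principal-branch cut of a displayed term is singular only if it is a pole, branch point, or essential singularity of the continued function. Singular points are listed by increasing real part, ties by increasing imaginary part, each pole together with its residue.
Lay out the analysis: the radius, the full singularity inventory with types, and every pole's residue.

Denominator factor (β**2 - 2*β - 7/6): discriminant 26/3, real irrational roots 1 + (1/6)*sqrt(78) and 1 - (1/6)*sqrt(78); poles of order 1, moduli 1 + (1/6)*sqrt(78) and -1 + (1/6)*sqrt(78).
Branch term (-4/3)*sqrt(1 - β/(2)): its argument vanishes at β = 2, a square-root branch point, modulus 2.
The radius of convergence is the smallest modulus among the singular points: -1 + (1/6)*sqrt(78).
The branch term is analytic at 1 - (1/6)*sqrt(78) and contributes nothing to the residue; only the rational part matters.
The factor β**2 - 2*β - 7/6 splits as (β - a)(β - a') with a = 1 - (1/6)*sqrt(78), a' = 1 + (1/6)*sqrt(78). At the order-1 pole a set g(β) = (β - a)*(rational part) = [-13/7] / (β - a').
Simple pole: residue = g(a) at a = 1 - (1/6)*sqrt(78), which is (1/14)*sqrt(78).
The branch term is analytic at 1 + (1/6)*sqrt(78) and contributes nothing to the residue; only the rational part matters.
The factor β**2 - 2*β - 7/6 splits as (β - a)(β - a') with a = 1 + (1/6)*sqrt(78), a' = 1 - (1/6)*sqrt(78). At the order-1 pole a set g(β) = (β - a)*(rational part) = [-13/7] / (β - a').
Simple pole: residue = g(a) at a = 1 + (1/6)*sqrt(78), which is -(1/14)*sqrt(78).
List the singular points by increasing real part (a conjugate pair: the negative imaginary part first).

Radius of convergence at 0: -1 + (1/6)*sqrt(78).
At 1 - (1/6)*sqrt(78): a pole of order 1; residue (1/14)*sqrt(78).
At 2: an algebraic (square-root) branch point.
At 1 + (1/6)*sqrt(78): a pole of order 1; residue -(1/14)*sqrt(78).


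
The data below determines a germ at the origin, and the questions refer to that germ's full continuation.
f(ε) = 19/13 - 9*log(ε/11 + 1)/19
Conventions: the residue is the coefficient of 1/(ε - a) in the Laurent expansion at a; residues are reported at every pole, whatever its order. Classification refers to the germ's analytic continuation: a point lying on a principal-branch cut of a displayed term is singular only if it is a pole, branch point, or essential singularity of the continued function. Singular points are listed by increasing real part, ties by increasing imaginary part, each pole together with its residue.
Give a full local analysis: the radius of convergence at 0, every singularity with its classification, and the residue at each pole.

Radius of convergence at 0: 11.
At -11: a logarithmic branch point.

Branch term (-9/19)*log(1 - ε/(-11)): its argument vanishes at ε = -11, a logarithmic branch point, modulus 11.
The radius of convergence is the smallest modulus among the singular points: 11.


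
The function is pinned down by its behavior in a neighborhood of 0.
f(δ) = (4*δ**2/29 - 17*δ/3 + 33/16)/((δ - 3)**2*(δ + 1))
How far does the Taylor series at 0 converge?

The radius of convergence is 1.

Denominator factor (δ + 1): pole of order 1 at -1, modulus 1.
Denominator factor (δ - 3)^2: pole of order 2 at 3, modulus 3.
The radius of convergence is the smallest modulus among the singular points: 1.


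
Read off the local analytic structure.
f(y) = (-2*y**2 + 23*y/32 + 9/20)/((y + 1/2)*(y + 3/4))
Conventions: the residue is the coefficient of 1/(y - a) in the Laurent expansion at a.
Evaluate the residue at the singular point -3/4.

At the order-1 pole -3/4 set g(y) = (y - (-3/4))*f(y) = (-2*y**2 + 23*y/32 + 9/20)/(y + 1/2).
Simple pole: residue = g(a) at a = -3/4, which is 777/160.

The residue is 777/160.


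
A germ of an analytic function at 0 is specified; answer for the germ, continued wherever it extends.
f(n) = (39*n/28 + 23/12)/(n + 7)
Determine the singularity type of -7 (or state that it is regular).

The point is a pole of order 1.

The denominator factor n + 7 vanishes at -7 and appears to the power 1; the numerator there equals -47/6, nonzero, and no other factor vanishes.
Hence a pole whose order is the multiplicity, 1.


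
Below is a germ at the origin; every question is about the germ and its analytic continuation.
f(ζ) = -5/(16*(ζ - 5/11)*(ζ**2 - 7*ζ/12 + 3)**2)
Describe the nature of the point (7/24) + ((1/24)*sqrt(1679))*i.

The denominator factor ζ**2 - 7*ζ/12 + 3 vanishes at (7/24) + ((1/24)*sqrt(1679))*i and appears to the power 2; the numerator there equals -5/16, nonzero, and no other factor vanishes.
Hence a pole whose order is the multiplicity, 2.

The point is a pole of order 2.


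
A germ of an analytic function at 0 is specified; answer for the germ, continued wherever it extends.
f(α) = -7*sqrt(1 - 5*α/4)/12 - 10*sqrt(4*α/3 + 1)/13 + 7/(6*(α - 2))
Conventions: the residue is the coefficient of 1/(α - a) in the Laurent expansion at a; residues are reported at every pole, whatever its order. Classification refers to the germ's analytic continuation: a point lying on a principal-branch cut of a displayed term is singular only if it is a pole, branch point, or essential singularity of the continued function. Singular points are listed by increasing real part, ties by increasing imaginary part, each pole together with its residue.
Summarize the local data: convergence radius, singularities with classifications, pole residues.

Denominator factor (α - 2): pole of order 1 at 2, modulus 2.
Branch term (-7/12)*sqrt(1 - α/(4/5)): its argument vanishes at α = 4/5, a square-root branch point, modulus 4/5.
Branch term (-10/13)*sqrt(1 - α/(-3/4)): its argument vanishes at α = -3/4, a square-root branch point, modulus 3/4.
The radius of convergence is the smallest modulus among the singular points: 3/4.
The branch terms are analytic at 2 and contribute nothing to the residue; only the rational part matters.
At the order-1 pole 2 set g(α) = (α - (2))*(rational part) = 7/6.
Simple pole: residue = g(a) at a = 2, which is 7/6.
List the singular points by increasing real part (a conjugate pair: the negative imaginary part first).

Radius of convergence at 0: 3/4.
At -3/4: an algebraic (square-root) branch point.
At 4/5: an algebraic (square-root) branch point.
At 2: a pole of order 1; residue 7/6.


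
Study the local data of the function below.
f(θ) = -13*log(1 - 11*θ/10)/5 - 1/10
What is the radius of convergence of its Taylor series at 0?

Branch term (-13/5)*log(1 - θ/(10/11)): its argument vanishes at θ = 10/11, a logarithmic branch point, modulus 10/11.
The radius of convergence is the smallest modulus among the singular points: 10/11.

The radius of convergence is 10/11.


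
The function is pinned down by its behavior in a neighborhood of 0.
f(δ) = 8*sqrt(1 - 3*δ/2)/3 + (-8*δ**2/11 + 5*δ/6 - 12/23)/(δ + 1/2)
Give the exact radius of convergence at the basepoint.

The radius of convergence is 1/2.

Denominator factor (δ + 1/2): pole of order 1 at -1/2, modulus 1/2.
Branch term (8/3)*sqrt(1 - δ/(2/3)): its argument vanishes at δ = 2/3, a square-root branch point, modulus 2/3.
The radius of convergence is the smallest modulus among the singular points: 1/2.


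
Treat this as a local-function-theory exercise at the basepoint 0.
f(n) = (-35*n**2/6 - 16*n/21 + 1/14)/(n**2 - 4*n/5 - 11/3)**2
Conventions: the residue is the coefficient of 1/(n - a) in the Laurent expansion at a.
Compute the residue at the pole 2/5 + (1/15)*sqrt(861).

The factor n**2 - 4*n/5 - 11/3 splits as (n - a)(n - a') with a = 2/5 + (1/15)*sqrt(861), a' = 2/5 - (1/15)*sqrt(861). At the order-2 pole a set g(n) = (n - a)^2*f(n) = [-35*n**2/6 - 16*n/21 + 1/14] / (n - a')^2.
Order-2 pole: residue = g'(a); g'(2/5 + (1/15)*sqrt(861)) = -(850/35301)*sqrt(861), so the residue is -(850/35301)*sqrt(861).

The residue is -(850/35301)*sqrt(861).


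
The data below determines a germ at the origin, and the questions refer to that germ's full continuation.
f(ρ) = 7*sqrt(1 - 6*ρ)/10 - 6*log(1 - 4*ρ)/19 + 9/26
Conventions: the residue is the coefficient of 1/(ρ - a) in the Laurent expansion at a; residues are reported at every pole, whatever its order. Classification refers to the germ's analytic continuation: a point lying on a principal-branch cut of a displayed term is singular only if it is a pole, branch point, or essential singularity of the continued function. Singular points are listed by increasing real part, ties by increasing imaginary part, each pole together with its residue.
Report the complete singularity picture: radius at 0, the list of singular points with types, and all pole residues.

Branch term (7/10)*sqrt(1 - ρ/(1/6)): its argument vanishes at ρ = 1/6, a square-root branch point, modulus 1/6.
Branch term (-6/19)*log(1 - ρ/(1/4)): its argument vanishes at ρ = 1/4, a logarithmic branch point, modulus 1/4.
The radius of convergence is the smallest modulus among the singular points: 1/6.
List the singular points by increasing real part (a conjugate pair: the negative imaginary part first).

Radius of convergence at 0: 1/6.
At 1/6: an algebraic (square-root) branch point.
At 1/4: a logarithmic branch point.


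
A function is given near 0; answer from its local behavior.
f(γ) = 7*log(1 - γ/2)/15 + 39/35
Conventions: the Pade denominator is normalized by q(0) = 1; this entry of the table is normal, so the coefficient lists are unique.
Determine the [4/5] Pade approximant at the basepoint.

Taylor coefficients needed (expand at 0): a_0 = 39/35, a_1 = -7/30, a_2 = -7/120, a_3 = -7/360, a_4 = -7/960, a_5 = -7/2400, a_6 = -7/5760, a_7 = -1/1920, a_8 = -7/30720, a_9 = -7/69120.
Write the denominator as Q(γ) = 1 + q1*γ + q2*γ^2 + q3*γ^3 + q4*γ^4 + q5*γ^5. Requiring Q*f - P = O(γ^10) with deg P <= 4 kills the coefficients of γ^5..γ^9 in Q*f:
  γ^5: a_5 + q1*a_4 + q2*a_3 + q3*a_2 + q4*a_1 + q5*a_0 = 0, i.e. -7/2400 + (-7/960)*q1 + (-7/360)*q2 + (-7/120)*q3 + (-7/30)*q4 + (39/35)*q5 = 0.
  γ^6: a_6 + q1*a_5 + q2*a_4 + q3*a_3 + q4*a_2 + q5*a_1 = 0, i.e. -7/5760 + (-7/2400)*q1 + (-7/960)*q2 + (-7/360)*q3 + (-7/120)*q4 + (-7/30)*q5 = 0.
  γ^7: a_7 + q1*a_6 + q2*a_5 + q3*a_4 + q4*a_3 + q5*a_2 = 0, i.e. -1/1920 + (-7/5760)*q1 + (-7/2400)*q2 + (-7/960)*q3 + (-7/360)*q4 + (-7/120)*q5 = 0.
  γ^8: a_8 + q1*a_7 + q2*a_6 + q3*a_5 + q4*a_4 + q5*a_3 = 0, i.e. -7/30720 + (-1/1920)*q1 + (-7/5760)*q2 + (-7/2400)*q3 + (-7/960)*q4 + (-7/360)*q5 = 0.
  γ^9: a_9 + q1*a_8 + q2*a_7 + q3*a_6 + q4*a_5 + q5*a_4 = 0, i.e. -7/69120 + (-7/30720)*q1 + (-1/1920)*q2 + (-7/5760)*q3 + (-7/2400)*q4 + (-7/960)*q5 = 0.
Solving this linear system: q1 = -19123/17343, q2 = 9439/23124, q3 = -4597/80934, q4 = 8459/3884832, q5 = 7/924960.
The numerator is Q*f truncated at degree 4: P0 = a_0 = 39/35; P1 = a_1 + q1*a_0 = -197207/134890; P2 = a_2 + q1*a_1 + q2*a_0 = 9524479/14568120; P3 = a_3 + q1*a_2 + q2*a_1 + q3*a_0 = -11590613/101976840; P4 = a_4 + q1*a_3 + q2*a_2 + q3*a_1 + q4*a_0 = 14725829/2447444160.

The Pade approximant has numerator coefficients [39/35, -197207/134890, 9524479/14568120, -11590613/101976840, 14725829/2447444160]; denominator coefficients [1, -19123/17343, 9439/23124, -4597/80934, 8459/3884832, 7/924960].


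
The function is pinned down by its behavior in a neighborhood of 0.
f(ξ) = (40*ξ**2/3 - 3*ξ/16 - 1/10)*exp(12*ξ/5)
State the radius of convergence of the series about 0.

The factor exp(12*ξ/5) is entire and contributes no finite singular point.
The polynomial part has no poles.
No finite singular points: the Taylor series at 0 converges everywhere.

The radius of convergence is infinite.


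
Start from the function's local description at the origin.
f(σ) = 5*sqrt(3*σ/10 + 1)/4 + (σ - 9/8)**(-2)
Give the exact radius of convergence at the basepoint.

The radius of convergence is 9/8.

Denominator factor (σ - 9/8)^2: pole of order 2 at 9/8, modulus 9/8.
Branch term (5/4)*sqrt(1 - σ/(-10/3)): its argument vanishes at σ = -10/3, a square-root branch point, modulus 10/3.
The radius of convergence is the smallest modulus among the singular points: 9/8.


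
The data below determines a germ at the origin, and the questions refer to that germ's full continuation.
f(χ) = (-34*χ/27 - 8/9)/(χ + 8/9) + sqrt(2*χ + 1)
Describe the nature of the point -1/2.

The term (1)*sqrt(1 - χ/(-1/2)) has argument 1 - -1/2/(-1/2) = 0 at -1/2: a square-root (algebraic, two-sheeted) branch point; the remaining terms are analytic or single-valued there.

The point is an algebraic (square-root) branch point.


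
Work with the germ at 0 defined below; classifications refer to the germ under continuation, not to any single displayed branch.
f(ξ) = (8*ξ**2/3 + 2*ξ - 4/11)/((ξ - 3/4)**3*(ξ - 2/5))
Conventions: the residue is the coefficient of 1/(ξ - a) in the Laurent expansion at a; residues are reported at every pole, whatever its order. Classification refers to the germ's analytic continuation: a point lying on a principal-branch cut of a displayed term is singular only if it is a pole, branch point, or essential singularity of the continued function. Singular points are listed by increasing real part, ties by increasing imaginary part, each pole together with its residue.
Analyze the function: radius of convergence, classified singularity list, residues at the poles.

Denominator factor (ξ - 3/4)^3: pole of order 3 at 3/4, modulus 3/4.
Denominator factor (ξ - 2/5): pole of order 1 at 2/5, modulus 2/5.
The radius of convergence is the smallest modulus among the singular points: 2/5.
At the order-1 pole 2/5 set g(ξ) = (ξ - (2/5))*f(ξ) = (8*ξ**2/3 + 2*ξ - 4/11)/(ξ - 3/4)**3.
Simple pole: residue = g(a) at a = 2/5, which is -227840/11319.
At the order-3 pole 3/4 set g(ξ) = (ξ - (3/4))^3*f(ξ) = (8*ξ**2/3 + 2*ξ - 4/11)/(ξ - 2/5).
Order-3 pole: residue = g''(a)/2; g''(3/4) = 455680/11319, so the residue is 227840/11319.
List the singular points by increasing real part (a conjugate pair: the negative imaginary part first).

Radius of convergence at 0: 2/5.
At 2/5: a pole of order 1; residue -227840/11319.
At 3/4: a pole of order 3; residue 227840/11319.


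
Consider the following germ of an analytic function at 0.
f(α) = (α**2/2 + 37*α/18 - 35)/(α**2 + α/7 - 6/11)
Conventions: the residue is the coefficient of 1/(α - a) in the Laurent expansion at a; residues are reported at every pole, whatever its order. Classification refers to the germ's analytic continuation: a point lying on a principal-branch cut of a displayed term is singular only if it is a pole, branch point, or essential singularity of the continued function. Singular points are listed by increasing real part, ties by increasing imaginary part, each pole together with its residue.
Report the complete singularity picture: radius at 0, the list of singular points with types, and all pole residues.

Radius of convergence at 0: -1/14 + (1/154)*sqrt(13057).
At -1/14 - (1/154)*sqrt(13057): a pole of order 1; residue 125/126 + (338299/1645182)*sqrt(13057).
At -1/14 + (1/154)*sqrt(13057): a pole of order 1; residue 125/126 - (338299/1645182)*sqrt(13057).

Denominator factor (α**2 + α/7 - 6/11): discriminant 1187/539, real irrational roots -1/14 + (1/154)*sqrt(13057) and -1/14 - (1/154)*sqrt(13057); poles of order 1, moduli -1/14 + (1/154)*sqrt(13057) and 1/14 + (1/154)*sqrt(13057).
The radius of convergence is the smallest modulus among the singular points: -1/14 + (1/154)*sqrt(13057).
The factor α**2 + α/7 - 6/11 splits as (α - a)(α - a') with a = -1/14 - (1/154)*sqrt(13057), a' = -1/14 + (1/154)*sqrt(13057). At the order-1 pole a set g(α) = (α - a)*f(α) = [α**2/2 + 37*α/18 - 35] / (α - a').
Simple pole: residue = g(a) at a = -1/14 - (1/154)*sqrt(13057), which is 125/126 + (338299/1645182)*sqrt(13057).
The factor α**2 + α/7 - 6/11 splits as (α - a)(α - a') with a = -1/14 + (1/154)*sqrt(13057), a' = -1/14 - (1/154)*sqrt(13057). At the order-1 pole a set g(α) = (α - a)*f(α) = [α**2/2 + 37*α/18 - 35] / (α - a').
Simple pole: residue = g(a) at a = -1/14 + (1/154)*sqrt(13057), which is 125/126 - (338299/1645182)*sqrt(13057).
List the singular points by increasing real part (a conjugate pair: the negative imaginary part first).


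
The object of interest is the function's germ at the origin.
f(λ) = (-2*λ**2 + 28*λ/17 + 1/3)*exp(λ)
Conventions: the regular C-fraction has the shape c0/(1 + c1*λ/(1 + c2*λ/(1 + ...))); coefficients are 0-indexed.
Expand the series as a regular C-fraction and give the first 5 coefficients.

Taylor coefficients (expand at 0): a_0 = 1/3, a_1 = 101/51, a_2 = -19/102, a_3 = -343/306, a_4 = -871/1224.
c0 = a_0 = 1/3. Peel one level at a time: if S = 1 + c*λ/S' with S'(0) = 1, then c is the λ-coefficient of S and S' = c*λ/(S - 1).
S_1 = c0/f = 1 + (-101/17)*λ + (20725/578)*λ^2 + ...; c1 = -101/17.
S_2 = c1*λ/(S_1 - 1) = 1 + (20725/3434)*λ + (70369/122412)*λ^2 + ...; c2 = 20725/3434.
S_3 = c2*λ/(S_2 - 1) = 1 + (-1196273/12559350)*λ + (-1055274371/15462922500)*λ^2 + ...; c3 = -1196273/12559350.
S_4 = c3*λ/(S_3 - 1) = 1 + (-6269571263/8750385150)*λ + ...; c4 = -6269571263/8750385150.

The regular C-fraction coefficients are [1/3, -101/17, 20725/3434, -1196273/12559350, -6269571263/8750385150].


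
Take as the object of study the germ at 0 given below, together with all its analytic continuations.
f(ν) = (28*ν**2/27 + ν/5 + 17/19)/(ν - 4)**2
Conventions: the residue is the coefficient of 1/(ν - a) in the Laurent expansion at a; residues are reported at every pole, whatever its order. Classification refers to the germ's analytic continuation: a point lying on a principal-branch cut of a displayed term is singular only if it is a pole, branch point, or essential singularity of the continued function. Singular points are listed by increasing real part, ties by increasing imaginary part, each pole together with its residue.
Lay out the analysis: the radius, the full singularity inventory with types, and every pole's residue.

Denominator factor (ν - 4)^2: pole of order 2 at 4, modulus 4.
The radius of convergence is the smallest modulus among the singular points: 4.
At the order-2 pole 4 set g(ν) = (ν - (4))^2*f(ν) = 28*ν**2/27 + ν/5 + 17/19.
Order-2 pole: residue = g'(a); g'(4) = 1147/135, so the residue is 1147/135.

Radius of convergence at 0: 4.
At 4: a pole of order 2; residue 1147/135.


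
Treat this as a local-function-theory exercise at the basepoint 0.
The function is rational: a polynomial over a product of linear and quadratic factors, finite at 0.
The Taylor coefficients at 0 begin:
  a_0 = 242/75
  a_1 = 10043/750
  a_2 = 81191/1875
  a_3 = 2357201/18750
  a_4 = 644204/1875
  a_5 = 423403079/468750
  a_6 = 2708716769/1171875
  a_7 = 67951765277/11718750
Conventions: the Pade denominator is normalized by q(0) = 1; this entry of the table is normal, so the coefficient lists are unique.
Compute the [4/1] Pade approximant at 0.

The Pade approximant has numerator coefficients [242/75, 61347/12500, 2024451/250000, 7422987/625000, 81652857/6250000]; denominator coefficients [1, -2629/1000].

Taylor coefficients needed (read off): a_0 = 242/75, a_1 = 10043/750, a_2 = 81191/1875, a_3 = 2357201/18750, a_4 = 644204/1875, a_5 = 423403079/468750.
Write the denominator as Q(λ) = 1 + q1*λ. Requiring Q*f - P = O(λ^6) with deg P <= 4 kills the coefficients of λ^5..λ^5 in Q*f:
  λ^5: a_5 + q1*a_4 = 0, i.e. 423403079/468750 + (644204/1875)*q1 = 0.
Solving this linear system: q1 = -2629/1000.
The numerator is Q*f truncated at degree 4: P0 = a_0 = 242/75; P1 = a_1 + q1*a_0 = 61347/12500; P2 = a_2 + q1*a_1 = 2024451/250000; P3 = a_3 + q1*a_2 = 7422987/625000; P4 = a_4 + q1*a_3 = 81652857/6250000.


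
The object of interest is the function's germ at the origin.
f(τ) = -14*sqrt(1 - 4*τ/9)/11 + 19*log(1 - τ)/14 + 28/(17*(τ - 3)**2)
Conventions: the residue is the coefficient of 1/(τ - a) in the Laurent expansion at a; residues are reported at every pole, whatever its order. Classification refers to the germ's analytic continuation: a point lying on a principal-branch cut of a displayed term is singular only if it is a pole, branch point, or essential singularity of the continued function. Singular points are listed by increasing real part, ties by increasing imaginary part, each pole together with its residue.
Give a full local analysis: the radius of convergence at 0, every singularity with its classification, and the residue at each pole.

Radius of convergence at 0: 1.
At 1: a logarithmic branch point.
At 9/4: an algebraic (square-root) branch point.
At 3: a pole of order 2; residue 0.

Denominator factor (τ - 3)^2: pole of order 2 at 3, modulus 3.
Branch term (19/14)*log(1 - τ/(1)): its argument vanishes at τ = 1, a logarithmic branch point, modulus 1.
Branch term (-14/11)*sqrt(1 - τ/(9/4)): its argument vanishes at τ = 9/4, a square-root branch point, modulus 9/4.
The radius of convergence is the smallest modulus among the singular points: 1.
The branch terms are analytic at 3 and contribute nothing to the residue; only the rational part matters.
At the order-2 pole 3 set g(τ) = (τ - (3))^2*(rational part) = 28/17.
Order-2 pole: residue = g'(a); g'(3) = 0, so the residue is 0.
List the singular points by increasing real part (a conjugate pair: the negative imaginary part first).


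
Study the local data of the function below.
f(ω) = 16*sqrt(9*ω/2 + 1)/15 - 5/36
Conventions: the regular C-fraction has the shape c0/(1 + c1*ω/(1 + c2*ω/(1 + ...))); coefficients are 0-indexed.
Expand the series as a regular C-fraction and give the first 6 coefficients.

Taylor coefficients (expand at 0): a_0 = 167/180, a_1 = 12/5, a_2 = -27/10, a_3 = 243/40, a_4 = -2187/128, a_5 = 137781/2560.
c0 = a_0 = 167/180. Peel one level at a time: if S = 1 + c*ω/S' with S'(0) = 1, then c is the ω-coefficient of S and S' = c*ω/(S - 1).
S_1 = c0/f = 1 + (-432/167)*ω + (267786/27889)*ω^2 + ...; c1 = -432/167.
S_2 = c1*ω/(S_1 - 1) = 1 + (4959/1336)*ω + (-81/64)*ω^2 + ...; c2 = 4959/1336.
S_3 = c2*ω/(S_2 - 1) = 1 + (1503/4408)*ω + (-12647745/19430464)*ω^2 + ...; c3 = 1503/4408.
S_4 = c3*ω/(S_3 - 1) = 1 + (8415/4408)*ω + (-81/64)*ω^2 + ...; c4 = 8415/4408.
S_5 = c4*ω/(S_4 - 1) = 1 + (4959/7480)*ω + ...; c5 = 4959/7480.

The regular C-fraction coefficients are [167/180, -432/167, 4959/1336, 1503/4408, 8415/4408, 4959/7480].


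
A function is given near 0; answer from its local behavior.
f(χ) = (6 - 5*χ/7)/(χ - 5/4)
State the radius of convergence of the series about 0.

The radius of convergence is 5/4.

Denominator factor (χ - 5/4): pole of order 1 at 5/4, modulus 5/4.
The radius of convergence is the smallest modulus among the singular points: 5/4.


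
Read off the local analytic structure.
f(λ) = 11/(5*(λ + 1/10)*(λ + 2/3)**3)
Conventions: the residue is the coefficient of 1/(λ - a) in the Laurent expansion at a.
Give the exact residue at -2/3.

At the order-3 pole -2/3 set g(λ) = (λ - (-2/3))^3*f(λ) = 11/(5*(λ + 1/10)).
Order-3 pole: residue = g''(a)/2; g''(-2/3) = -118800/4913, so the residue is -59400/4913.

The residue is -59400/4913.


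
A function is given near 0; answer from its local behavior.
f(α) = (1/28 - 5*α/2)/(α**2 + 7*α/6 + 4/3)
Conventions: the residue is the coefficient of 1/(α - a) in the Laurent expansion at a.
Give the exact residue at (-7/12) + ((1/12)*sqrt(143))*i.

The factor α**2 + 7*α/6 + 4/3 splits as (α - a)(α - a') with a = (-7/12) + ((1/12)*sqrt(143))*i, a' = (-7/12) - ((1/12)*sqrt(143))*i. At the order-1 pole a set g(α) = (α - a)*f(α) = [1/28 - 5*α/2] / (α - a').
Simple pole: residue = g(a) at a = (-7/12) + ((1/12)*sqrt(143))*i, which is (-5/4) - ((251/4004)*sqrt(143))*i.

The residue is (-5/4) - ((251/4004)*sqrt(143))*i.


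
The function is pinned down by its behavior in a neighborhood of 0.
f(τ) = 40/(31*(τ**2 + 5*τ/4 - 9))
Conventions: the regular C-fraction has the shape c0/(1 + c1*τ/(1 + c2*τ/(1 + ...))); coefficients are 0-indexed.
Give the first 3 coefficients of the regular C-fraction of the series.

The regular C-fraction coefficients are [-40/279, -5/36, -4/5].

Taylor coefficients (expand at 0): a_0 = -40/279, a_1 = -50/2511, a_2 = -845/45198.
c0 = a_0 = -40/279. Peel one level at a time: if S = 1 + c*τ/S' with S'(0) = 1, then c is the τ-coefficient of S and S' = c*τ/(S - 1).
S_1 = c0/f = 1 + (-5/36)*τ + (-1/9)*τ^2 + ...; c1 = -5/36.
S_2 = c1*τ/(S_1 - 1) = 1 + (-4/5)*τ + ...; c2 = -4/5.


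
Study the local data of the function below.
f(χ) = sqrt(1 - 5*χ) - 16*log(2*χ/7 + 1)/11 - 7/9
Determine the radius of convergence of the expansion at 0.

The radius of convergence is 1/5.

Branch term (1)*sqrt(1 - χ/(1/5)): its argument vanishes at χ = 1/5, a square-root branch point, modulus 1/5.
Branch term (-16/11)*log(1 - χ/(-7/2)): its argument vanishes at χ = -7/2, a logarithmic branch point, modulus 7/2.
The radius of convergence is the smallest modulus among the singular points: 1/5.


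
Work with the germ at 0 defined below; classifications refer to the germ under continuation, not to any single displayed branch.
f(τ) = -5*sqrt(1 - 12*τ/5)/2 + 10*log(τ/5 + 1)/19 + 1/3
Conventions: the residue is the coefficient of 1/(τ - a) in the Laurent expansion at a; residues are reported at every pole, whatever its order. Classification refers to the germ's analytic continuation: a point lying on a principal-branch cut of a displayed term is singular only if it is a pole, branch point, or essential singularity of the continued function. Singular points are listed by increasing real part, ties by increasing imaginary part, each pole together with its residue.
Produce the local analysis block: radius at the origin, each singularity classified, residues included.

Radius of convergence at 0: 5/12.
At -5: a logarithmic branch point.
At 5/12: an algebraic (square-root) branch point.

Branch term (10/19)*log(1 - τ/(-5)): its argument vanishes at τ = -5, a logarithmic branch point, modulus 5.
Branch term (-5/2)*sqrt(1 - τ/(5/12)): its argument vanishes at τ = 5/12, a square-root branch point, modulus 5/12.
The radius of convergence is the smallest modulus among the singular points: 5/12.
List the singular points by increasing real part (a conjugate pair: the negative imaginary part first).


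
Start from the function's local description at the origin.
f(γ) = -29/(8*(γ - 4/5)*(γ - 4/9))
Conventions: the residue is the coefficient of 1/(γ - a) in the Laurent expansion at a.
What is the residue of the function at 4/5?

The residue is -1305/128.

At the order-1 pole 4/5 set g(γ) = (γ - (4/5))*f(γ) = -29/(8*(γ - 4/9)).
Simple pole: residue = g(a) at a = 4/5, which is -1305/128.


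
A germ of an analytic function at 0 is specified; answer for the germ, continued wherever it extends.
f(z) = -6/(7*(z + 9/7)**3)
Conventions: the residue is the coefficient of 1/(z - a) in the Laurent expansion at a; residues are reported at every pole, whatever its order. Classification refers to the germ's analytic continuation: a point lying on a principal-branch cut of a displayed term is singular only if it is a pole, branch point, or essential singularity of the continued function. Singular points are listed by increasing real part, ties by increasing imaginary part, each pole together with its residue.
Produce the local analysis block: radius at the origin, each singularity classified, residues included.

Denominator factor (z + 9/7)^3: pole of order 3 at -9/7, modulus 9/7.
The radius of convergence is the smallest modulus among the singular points: 9/7.
At the order-3 pole -9/7 set g(z) = (z - (-9/7))^3*f(z) = -6/7.
Order-3 pole: residue = g''(a)/2; g''(-9/7) = 0, so the residue is 0.

Radius of convergence at 0: 9/7.
At -9/7: a pole of order 3; residue 0.


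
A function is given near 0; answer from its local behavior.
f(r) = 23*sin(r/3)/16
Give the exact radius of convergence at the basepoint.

The radius of convergence is infinite.

The factor -sin(r/3) is entire and contributes no finite singular point.
The polynomial part has no poles.
No finite singular points: the Taylor series at 0 converges everywhere.


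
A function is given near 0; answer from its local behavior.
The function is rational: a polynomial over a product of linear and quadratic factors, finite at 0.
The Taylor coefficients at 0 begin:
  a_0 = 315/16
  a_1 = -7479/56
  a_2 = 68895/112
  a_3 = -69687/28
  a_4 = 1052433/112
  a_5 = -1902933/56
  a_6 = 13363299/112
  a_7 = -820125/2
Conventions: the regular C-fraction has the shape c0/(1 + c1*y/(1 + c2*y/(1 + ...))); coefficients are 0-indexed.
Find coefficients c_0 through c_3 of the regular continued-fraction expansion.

The regular C-fraction coefficients are [315/16, 1662/245, -886769/407190, 1745272445/1473810078].

Taylor coefficients (read off): a_0 = 315/16, a_1 = -7479/56, a_2 = 68895/112, a_3 = -69687/28.
c0 = a_0 = 315/16. Peel one level at a time: if S = 1 + c*y/S' with S'(0) = 1, then c is the y-coefficient of S and S' = c*y/(S - 1).
S_1 = c0/f = 1 + (1662/245)*y + (886769/60025)*y^2 + ...; c1 = 1662/245.
S_2 = c1*y/(S_1 - 1) = 1 + (-886769/407190)*y + (7123561/2762244)*y^2 + ...; c2 = -886769/407190.
S_3 = c2*y/(S_2 - 1) = 1 + (1745272445/1473810078)*y + ...; c3 = 1745272445/1473810078.


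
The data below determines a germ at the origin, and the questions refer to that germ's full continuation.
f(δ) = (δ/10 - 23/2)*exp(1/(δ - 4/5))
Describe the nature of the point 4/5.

The exponent 1/(δ - (4/5)) has a pole at 4/5, so exp(1/(δ - (4/5))) takes every nonzero value near it: an essential singularity (not a pole of any order).

The point is an essential singularity.


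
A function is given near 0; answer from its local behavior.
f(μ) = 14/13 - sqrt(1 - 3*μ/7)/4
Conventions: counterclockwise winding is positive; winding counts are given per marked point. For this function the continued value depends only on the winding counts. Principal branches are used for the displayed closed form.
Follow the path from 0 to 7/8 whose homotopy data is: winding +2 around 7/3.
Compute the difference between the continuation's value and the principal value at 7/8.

The rational part is single-valued and drops out of the difference; each branch term changes only by its own monodromy.
(-1/4)*sqrt(1 - μ/(7/3)): winding +2 is even, the square root returns to the same sheet, contribution 0.
Summing the contributions at μ = 7/8 gives 0.

Continued minus principal equals 0.


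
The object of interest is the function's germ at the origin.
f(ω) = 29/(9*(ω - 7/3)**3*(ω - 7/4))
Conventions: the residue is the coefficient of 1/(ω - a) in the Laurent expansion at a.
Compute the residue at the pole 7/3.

The residue is 5568/343.

At the order-3 pole 7/3 set g(ω) = (ω - (7/3))^3*f(ω) = 29/(9*(ω - 7/4)).
Order-3 pole: residue = g''(a)/2; g''(7/3) = 11136/343, so the residue is 5568/343.


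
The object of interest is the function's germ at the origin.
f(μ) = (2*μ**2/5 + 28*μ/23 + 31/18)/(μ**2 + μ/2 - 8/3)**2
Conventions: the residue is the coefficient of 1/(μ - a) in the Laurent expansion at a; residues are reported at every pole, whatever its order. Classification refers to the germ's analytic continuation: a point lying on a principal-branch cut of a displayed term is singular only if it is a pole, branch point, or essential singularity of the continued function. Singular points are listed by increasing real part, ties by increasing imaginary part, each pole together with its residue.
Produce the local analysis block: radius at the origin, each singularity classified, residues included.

Denominator factor (μ**2 + μ/2 - 8/3)^2: discriminant 131/12, real irrational roots -1/4 + (1/12)*sqrt(393) and -1/4 - (1/12)*sqrt(393); poles of order 2, moduli -1/4 + (1/12)*sqrt(393) and 1/4 + (1/12)*sqrt(393).
The radius of convergence is the smallest modulus among the singular points: -1/4 + (1/12)*sqrt(393).
The factor μ**2 + μ/2 - 8/3 splits as (μ - a)(μ - a') with a = -1/4 - (1/12)*sqrt(393), a' = -1/4 + (1/12)*sqrt(393). At the order-2 pole a set g(μ) = (μ - a)^2*f(μ) = [2*μ**2/5 + 28*μ/23 + 31/18] / (μ - a')^2.
Order-2 pole: residue = g'(a); g'(-1/4 - (1/12)*sqrt(393)) = (5816/5920545)*sqrt(393), so the residue is (5816/5920545)*sqrt(393).
The factor μ**2 + μ/2 - 8/3 splits as (μ - a)(μ - a') with a = -1/4 + (1/12)*sqrt(393), a' = -1/4 - (1/12)*sqrt(393). At the order-2 pole a set g(μ) = (μ - a)^2*f(μ) = [2*μ**2/5 + 28*μ/23 + 31/18] / (μ - a')^2.
Order-2 pole: residue = g'(a); g'(-1/4 + (1/12)*sqrt(393)) = -(5816/5920545)*sqrt(393), so the residue is -(5816/5920545)*sqrt(393).
List the singular points by increasing real part (a conjugate pair: the negative imaginary part first).

Radius of convergence at 0: -1/4 + (1/12)*sqrt(393).
At -1/4 - (1/12)*sqrt(393): a pole of order 2; residue (5816/5920545)*sqrt(393).
At -1/4 + (1/12)*sqrt(393): a pole of order 2; residue -(5816/5920545)*sqrt(393).


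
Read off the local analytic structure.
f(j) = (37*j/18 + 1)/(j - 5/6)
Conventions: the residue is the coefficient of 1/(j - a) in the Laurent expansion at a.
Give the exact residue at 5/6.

The residue is 293/108.

At the order-1 pole 5/6 set g(j) = (j - (5/6))*f(j) = 37*j/18 + 1.
Simple pole: residue = g(a) at a = 5/6, which is 293/108.


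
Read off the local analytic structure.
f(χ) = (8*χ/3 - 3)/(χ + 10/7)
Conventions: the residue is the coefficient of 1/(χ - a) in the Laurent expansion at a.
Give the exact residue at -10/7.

At the order-1 pole -10/7 set g(χ) = (χ - (-10/7))*f(χ) = 8*χ/3 - 3.
Simple pole: residue = g(a) at a = -10/7, which is -143/21.

The residue is -143/21.


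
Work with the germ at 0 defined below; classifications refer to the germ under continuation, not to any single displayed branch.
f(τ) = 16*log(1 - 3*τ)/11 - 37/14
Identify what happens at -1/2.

There is no denominator, hence no pole anywhere.
Branch term log(1 - τ/(1/3)): argument at -1/2 is 5/2, nonzero, so -1/2 is not its branch point (a point on a principal cut is still regular for the continued germ).
So the germ continues analytically to -1/2.

The point is a regular point.


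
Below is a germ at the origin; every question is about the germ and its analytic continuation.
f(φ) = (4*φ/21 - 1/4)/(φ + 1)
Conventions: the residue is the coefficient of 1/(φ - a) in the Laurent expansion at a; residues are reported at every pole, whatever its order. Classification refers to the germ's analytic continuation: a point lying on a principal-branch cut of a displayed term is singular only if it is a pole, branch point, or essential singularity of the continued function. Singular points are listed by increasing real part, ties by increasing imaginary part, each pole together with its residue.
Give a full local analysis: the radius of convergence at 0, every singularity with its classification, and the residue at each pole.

Denominator factor (φ + 1): pole of order 1 at -1, modulus 1.
The radius of convergence is the smallest modulus among the singular points: 1.
At the order-1 pole -1 set g(φ) = (φ - (-1))*f(φ) = 4*φ/21 - 1/4.
Simple pole: residue = g(a) at a = -1, which is -37/84.

Radius of convergence at 0: 1.
At -1: a pole of order 1; residue -37/84.


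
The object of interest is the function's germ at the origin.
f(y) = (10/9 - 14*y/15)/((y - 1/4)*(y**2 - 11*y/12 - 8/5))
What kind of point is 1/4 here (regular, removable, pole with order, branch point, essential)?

The denominator factor y - 1/4 vanishes at 1/4 and appears to the power 1; the numerator there equals 79/90, nonzero, and no other factor vanishes.
Hence a pole whose order is the multiplicity, 1.

The point is a pole of order 1.


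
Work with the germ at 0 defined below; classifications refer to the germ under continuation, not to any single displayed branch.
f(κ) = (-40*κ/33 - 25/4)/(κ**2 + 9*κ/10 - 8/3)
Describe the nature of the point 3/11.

Denominator factors: κ**2 + 9*κ/10 - 8/3 = -8519/3630 at κ = 3/11 — none vanishes.
So the germ continues analytically to 3/11.

The point is a regular point.


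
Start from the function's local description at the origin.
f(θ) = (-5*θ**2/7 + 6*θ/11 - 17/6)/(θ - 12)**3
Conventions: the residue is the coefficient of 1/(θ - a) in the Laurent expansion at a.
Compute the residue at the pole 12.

The residue is -5/7.

At the order-3 pole 12 set g(θ) = (θ - (12))^3*f(θ) = -5*θ**2/7 + 6*θ/11 - 17/6.
Order-3 pole: residue = g''(a)/2; g''(12) = -10/7, so the residue is -5/7.


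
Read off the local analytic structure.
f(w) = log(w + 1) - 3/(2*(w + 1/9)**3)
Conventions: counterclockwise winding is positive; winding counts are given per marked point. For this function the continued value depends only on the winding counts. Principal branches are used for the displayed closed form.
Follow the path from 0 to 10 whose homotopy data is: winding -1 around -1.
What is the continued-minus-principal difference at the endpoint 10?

Continued minus principal equals -(2)*pi*i.

The rational part is single-valued and drops out of the difference; each branch term changes only by its own monodromy.
(1)*log(1 - w/(-1)): each positive loop around -1 adds 2*pi*i to the log, so winding -1 contributes (1)*(-1)*2*pi*i = -(2)*pi*i.
Summing the contributions at w = 10 gives -(2)*pi*i.
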